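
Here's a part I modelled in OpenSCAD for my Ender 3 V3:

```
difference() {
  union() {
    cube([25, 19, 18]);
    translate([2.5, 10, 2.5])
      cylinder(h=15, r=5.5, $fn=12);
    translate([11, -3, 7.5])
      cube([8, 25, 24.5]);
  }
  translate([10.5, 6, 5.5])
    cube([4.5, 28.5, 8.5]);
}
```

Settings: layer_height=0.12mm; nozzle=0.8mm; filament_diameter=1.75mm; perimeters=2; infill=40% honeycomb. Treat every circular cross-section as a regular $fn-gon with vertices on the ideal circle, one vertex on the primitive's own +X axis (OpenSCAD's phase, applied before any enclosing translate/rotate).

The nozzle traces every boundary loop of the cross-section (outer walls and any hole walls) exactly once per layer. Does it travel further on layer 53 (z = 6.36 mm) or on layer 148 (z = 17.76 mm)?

layer 53 (z = 6.36 mm)

Layer 53 (z = 6.36): the 25×19 cube contributes its full rectangle (perimeter 88.00 mm); the cylinder at (2.5, 10): section is a regular 12-gon, circumradius r=5.5 (perimeter = 2·12·5.500·sin(180°/12) = 34.16 mm); the cube at (11, -3) is absent (z outside [7.5, 32]); Merging all regions: the regions partially overlap (shared area 71.20 mm²), so the edge portions inside another operand are dropped and the merged outline is re-measured after clipping — boundary = 90.25 mm; the cube at (10.5, 6) (footprint 4.5×28.5) is included at this height (perimeter 66.00 mm); Taking the first minus the rest: starting from the result so far, the 4.5×28.5 cube at (10.5, 6) partially overlaps it — only the 58.50 mm² overlap (of its 128.25 mm²) is removed, clipping the outline — boundary = 116.25 mm. So its perimeter = 116.25 mm. Layer 148 (z = 17.76): the cube is present — its section is the full 25×19 rectangle (perimeter 88.00 mm); the cylinder at (2.5, 10) does not reach this height (z outside [2.5, 17.5]); the 8×25 cube at (11, -3) contributes its full rectangle (perimeter 66.00 mm); Taking the union: the regions partially overlap (shared area 152.00 mm²), so the edge portions inside another operand are dropped and the merged outline is re-measured after clipping — boundary = 100.00 mm; the cube at (10.5, 6) does not reach this height (z outside [5.5, 14]); Taking the first minus the rest: none of the subtracted shapes is present at this height, so that combined region is unchanged — boundary = 100.00 mm. So its perimeter = 100.00 mm. Layer 53 is larger (116.25 vs 100.00 mm).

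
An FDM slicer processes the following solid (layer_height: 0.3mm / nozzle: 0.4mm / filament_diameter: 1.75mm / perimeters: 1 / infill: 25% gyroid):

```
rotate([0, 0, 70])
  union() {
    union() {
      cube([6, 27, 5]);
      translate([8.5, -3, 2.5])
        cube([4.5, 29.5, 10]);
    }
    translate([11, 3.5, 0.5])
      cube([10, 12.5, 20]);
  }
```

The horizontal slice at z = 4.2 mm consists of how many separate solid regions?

At z = 4.2 mm: the cube is present — its section is the full 6×27 rectangle; the cube at (8.5, -3) is present — its section is the full 4.5×29.5 rectangle; Combining (union): the 2 present regions are separate (no shared area or edge), so areas and boundary lengths simply add and each stays a separate island — 2 connected regions; the cube at (11, 3.5) is present — its section is the full 10×12.5 rectangle; Taking the union: the regions partially overlap (shared area 25.00 mm²), so overlapping operands fuse into one piece — 2 connected regions; (whole slice rotated 70° about Z — lengths, areas and connectivity unchanged). The result has 2 disconnected regions.

2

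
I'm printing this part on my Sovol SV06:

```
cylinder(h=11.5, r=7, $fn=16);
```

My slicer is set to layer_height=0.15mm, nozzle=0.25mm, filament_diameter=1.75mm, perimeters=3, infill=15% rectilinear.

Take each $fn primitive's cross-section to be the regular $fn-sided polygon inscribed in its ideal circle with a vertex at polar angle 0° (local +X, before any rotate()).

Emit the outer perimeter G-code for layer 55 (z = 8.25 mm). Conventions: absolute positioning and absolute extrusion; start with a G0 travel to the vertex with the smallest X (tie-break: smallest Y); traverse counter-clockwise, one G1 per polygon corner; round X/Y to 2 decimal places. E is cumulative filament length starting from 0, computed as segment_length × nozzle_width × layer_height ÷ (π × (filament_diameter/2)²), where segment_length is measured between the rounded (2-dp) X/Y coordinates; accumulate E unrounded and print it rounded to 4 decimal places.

G0 X-7.00 Y0.00 Z8.25
G1 X-6.47 Y-2.68 E0.0426
G1 X-4.95 Y-4.95 E0.0852
G1 X-2.68 Y-6.47 E0.1278
G1 X0.00 Y-7.00 E0.1704
G1 X2.68 Y-6.47 E0.2130
G1 X4.95 Y-4.95 E0.2556
G1 X6.47 Y-2.68 E0.2981
G1 X7.00 Y0.00 E0.3407
G1 X6.47 Y2.68 E0.3833
G1 X4.95 Y4.95 E0.4259
G1 X2.68 Y6.47 E0.4685
G1 X0.00 Y7.00 E0.5111
G1 X-2.68 Y6.47 E0.5537
G1 X-4.95 Y4.95 E0.5963
G1 X-6.47 Y2.68 E0.6389
G1 X-7.00 Y0.00 E0.6815

At z = 8.25 mm: the r=7 cylinder contributes a regular 16-gon of circumradius 7. The outline is a single polygon with 16 vertices. Extrusion per mm of travel: 0.25 × 0.15 / (π × 0.875²) = 0.015591. Accumulating E over each segment gives final E = 0.6815.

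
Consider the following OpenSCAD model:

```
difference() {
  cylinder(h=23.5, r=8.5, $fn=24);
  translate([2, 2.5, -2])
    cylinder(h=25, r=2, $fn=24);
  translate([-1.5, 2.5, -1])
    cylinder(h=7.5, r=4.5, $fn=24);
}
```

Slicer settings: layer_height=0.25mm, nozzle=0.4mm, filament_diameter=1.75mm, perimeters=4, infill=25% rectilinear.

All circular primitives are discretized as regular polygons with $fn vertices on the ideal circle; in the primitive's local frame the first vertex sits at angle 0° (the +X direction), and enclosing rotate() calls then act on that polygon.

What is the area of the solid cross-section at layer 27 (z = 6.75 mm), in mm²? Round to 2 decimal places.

211.97 mm²

At z = 6.75 mm: the cylinder: section is a regular 24-gon, circumradius r=8.5 (area = (24/2)·8.500²·sin(360°/24) = 224.40 mm²); the cylinder at (2, 2.5): section is a regular 24-gon, circumradius r=2 (area = (24/2)·2.000²·sin(360°/24) = 12.42 mm²); the cylinder at (-1.5, 2.5) does not reach this height (z outside [-1, 6.5]); After the difference (first − rest): starting from the r=8.5 cylinder (224.40 mm²), the r=2 cylinder at (2, 2.5) lies wholly inside it (removes its full 12.42 mm² and its 12.53 mm outline becomes a hole wall) — area = 211.97 mm². Overall, the cross-section is one region with 1 hole. Net area = 211.97 mm².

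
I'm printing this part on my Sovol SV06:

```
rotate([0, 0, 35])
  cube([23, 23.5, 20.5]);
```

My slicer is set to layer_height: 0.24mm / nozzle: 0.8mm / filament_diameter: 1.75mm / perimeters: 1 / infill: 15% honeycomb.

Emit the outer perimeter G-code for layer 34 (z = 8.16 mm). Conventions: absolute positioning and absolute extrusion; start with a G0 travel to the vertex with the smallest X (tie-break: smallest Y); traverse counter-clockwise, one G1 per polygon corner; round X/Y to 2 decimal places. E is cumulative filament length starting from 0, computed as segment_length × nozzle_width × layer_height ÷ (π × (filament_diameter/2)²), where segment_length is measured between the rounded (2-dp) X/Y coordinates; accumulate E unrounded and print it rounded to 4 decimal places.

At z = 8.16 mm: the 23×23.5 cube contributes its full rectangle; (whole slice rotated 35° about Z — lengths, areas and connectivity unchanged). The outline is a single polygon with 4 vertices. Extrusion per mm of travel: 0.8 × 0.24 / (π × 0.875²) = 0.079824. Accumulating E over each segment gives final E = 7.4235.

G0 X-13.48 Y19.25 Z8.16
G1 X0.00 Y0.00 E1.8759
G1 X18.84 Y13.19 E3.7117
G1 X5.36 Y32.44 E5.5876
G1 X-13.48 Y19.25 E7.4235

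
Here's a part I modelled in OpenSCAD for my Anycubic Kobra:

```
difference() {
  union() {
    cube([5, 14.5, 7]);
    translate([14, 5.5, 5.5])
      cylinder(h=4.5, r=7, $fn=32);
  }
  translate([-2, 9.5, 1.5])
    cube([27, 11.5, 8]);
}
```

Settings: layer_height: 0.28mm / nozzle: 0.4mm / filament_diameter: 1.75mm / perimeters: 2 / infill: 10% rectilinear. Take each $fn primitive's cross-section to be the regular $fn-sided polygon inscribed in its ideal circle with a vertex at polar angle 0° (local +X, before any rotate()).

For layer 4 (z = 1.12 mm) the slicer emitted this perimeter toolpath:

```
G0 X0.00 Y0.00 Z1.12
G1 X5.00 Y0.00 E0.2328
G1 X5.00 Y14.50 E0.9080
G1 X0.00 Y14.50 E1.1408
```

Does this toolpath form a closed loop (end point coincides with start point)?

no

Start point (G0): (0.00, 0.00). End point (last G1): the path does not return to the start — open.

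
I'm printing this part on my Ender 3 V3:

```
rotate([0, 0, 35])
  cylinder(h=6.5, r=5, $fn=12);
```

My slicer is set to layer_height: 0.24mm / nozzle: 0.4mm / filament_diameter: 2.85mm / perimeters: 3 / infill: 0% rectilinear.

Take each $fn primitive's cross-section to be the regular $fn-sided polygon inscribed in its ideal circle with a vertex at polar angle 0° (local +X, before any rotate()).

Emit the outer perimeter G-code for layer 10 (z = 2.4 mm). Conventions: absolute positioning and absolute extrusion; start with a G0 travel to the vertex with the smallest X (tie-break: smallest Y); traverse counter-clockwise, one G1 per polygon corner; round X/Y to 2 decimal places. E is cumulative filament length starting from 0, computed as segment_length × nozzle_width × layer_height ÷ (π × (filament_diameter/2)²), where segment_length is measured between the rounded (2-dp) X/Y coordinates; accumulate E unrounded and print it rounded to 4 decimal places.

At z = 2.4 mm: the cylinder: section is a regular 12-gon, circumradius r=5; (rotated 35° about Z; rotation is an isometry so areas/perimeters/island counts are preserved). The outline is a single polygon with 12 vertices. Extrusion per mm of travel: 0.4 × 0.24 / (π × 1.425²) = 0.015048. Accumulating E over each segment gives final E = 0.4674.

G0 X-4.98 Y-0.44 Z2.40
G1 X-4.10 Y-2.87 E0.0389
G1 X-2.11 Y-4.53 E0.0779
G1 X0.44 Y-4.98 E0.1169
G1 X2.87 Y-4.10 E0.1557
G1 X4.53 Y-2.11 E0.1947
G1 X4.98 Y0.44 E0.2337
G1 X4.10 Y2.87 E0.2726
G1 X2.11 Y4.53 E0.3116
G1 X-0.44 Y4.98 E0.3506
G1 X-2.87 Y4.10 E0.3895
G1 X-4.53 Y2.11 E0.4285
G1 X-4.98 Y-0.44 E0.4674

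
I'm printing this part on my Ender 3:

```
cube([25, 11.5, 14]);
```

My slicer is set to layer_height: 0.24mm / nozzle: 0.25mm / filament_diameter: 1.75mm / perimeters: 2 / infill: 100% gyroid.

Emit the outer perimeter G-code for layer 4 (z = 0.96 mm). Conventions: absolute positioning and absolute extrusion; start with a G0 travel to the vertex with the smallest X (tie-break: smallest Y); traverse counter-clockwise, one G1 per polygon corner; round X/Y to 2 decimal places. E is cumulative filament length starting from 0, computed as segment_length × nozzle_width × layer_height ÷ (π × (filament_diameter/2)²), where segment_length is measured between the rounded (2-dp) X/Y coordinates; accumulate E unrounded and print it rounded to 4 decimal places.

At z = 0.96 mm: the cube is present — its section is the full 25×11.5 rectangle. The outline is a single polygon with 4 vertices. Extrusion per mm of travel: 0.25 × 0.24 / (π × 0.875²) = 0.024945. Accumulating E over each segment gives final E = 1.8210.

G0 X0.00 Y0.00 Z0.96
G1 X25.00 Y0.00 E0.6236
G1 X25.00 Y11.50 E0.9105
G1 X0.00 Y11.50 E1.5341
G1 X0.00 Y0.00 E1.8210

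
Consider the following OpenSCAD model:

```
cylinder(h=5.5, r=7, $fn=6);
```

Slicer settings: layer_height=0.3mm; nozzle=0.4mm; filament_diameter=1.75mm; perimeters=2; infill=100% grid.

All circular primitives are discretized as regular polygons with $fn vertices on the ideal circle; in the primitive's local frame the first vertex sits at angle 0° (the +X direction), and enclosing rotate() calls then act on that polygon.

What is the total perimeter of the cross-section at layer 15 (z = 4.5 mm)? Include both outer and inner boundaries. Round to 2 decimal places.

42.00 mm

At z = 4.5 mm: the cylinder: section is a regular 6-gon, circumradius r=7 (perimeter = 2·6·7.000·sin(180°/6) = 42.00 mm). Overall, the cross-section is a single solid region. Total boundary length (outer) = 42.00 mm.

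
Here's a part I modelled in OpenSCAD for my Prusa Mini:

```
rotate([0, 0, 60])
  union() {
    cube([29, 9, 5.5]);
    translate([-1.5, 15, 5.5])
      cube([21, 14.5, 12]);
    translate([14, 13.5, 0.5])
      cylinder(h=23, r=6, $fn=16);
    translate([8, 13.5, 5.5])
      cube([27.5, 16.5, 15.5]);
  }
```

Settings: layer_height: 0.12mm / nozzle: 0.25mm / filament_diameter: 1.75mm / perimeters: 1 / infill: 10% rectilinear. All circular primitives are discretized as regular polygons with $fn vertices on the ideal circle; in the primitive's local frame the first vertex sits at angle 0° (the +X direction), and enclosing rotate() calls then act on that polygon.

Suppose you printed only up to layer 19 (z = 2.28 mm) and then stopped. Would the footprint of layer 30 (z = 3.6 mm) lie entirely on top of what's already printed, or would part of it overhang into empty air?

entirely on top

Compare the two slices. At z = 2.28: the cube is present — its section is the full 29×9 rectangle (area 261.00 mm²); the cube at (-1.5, 15) does not reach this height (z outside [5.5, 17.5]); the r=6 cylinder at (14, 13.5) gives a regular 16-gon of circumradius 6 (constant along its height) (area = (16/2)·6.000²·sin(360°/16) = 110.21 mm²); the cube at (8, 13.5) is absent (z outside [5.5, 21]); Combining (union): the regions partially overlap — summed areas 371.21 mm² minus the doubly-counted overlap 7.47 mm² gives 363.74 mm² — area = 363.74 mm²; (rotated 60° about Z; rotation is an isometry so areas/perimeters/island counts are preserved). At z = 3.6: the cube (footprint 29×9) is included at this height (area 261.00 mm²); the cube at (-1.5, 15) is not intersected at this z (z outside [5.5, 17.5]); the cylinder at (14, 13.5): section is a regular 16-gon, circumradius r=6 (area = (16/2)·6.000²·sin(360°/16) = 110.21 mm²); the cube at (8, 13.5) is absent (z outside [5.5, 21]); Taking the union: the regions partially overlap — summed areas 371.21 mm² minus the doubly-counted overlap 7.47 mm² gives 363.74 mm² — area = 363.74 mm²; (rotated 60° about Z; rotation is an isometry so areas/perimeters/island counts are preserved). Checking containment: the cross-section at z = 3.6 is a subset of the cross-section at z = 2.28.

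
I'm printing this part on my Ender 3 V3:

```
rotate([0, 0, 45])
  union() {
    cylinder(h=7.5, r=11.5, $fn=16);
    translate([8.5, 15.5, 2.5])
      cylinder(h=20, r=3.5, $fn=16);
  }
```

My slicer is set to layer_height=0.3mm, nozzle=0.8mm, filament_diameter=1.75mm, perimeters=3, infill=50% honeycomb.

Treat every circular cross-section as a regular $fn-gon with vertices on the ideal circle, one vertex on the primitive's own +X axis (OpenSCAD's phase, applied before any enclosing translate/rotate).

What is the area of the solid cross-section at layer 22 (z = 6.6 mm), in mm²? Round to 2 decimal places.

442.38 mm²

At z = 6.6 mm: the r=11.5 cylinder contributes a regular 16-gon of circumradius 11.5 (area = (16/2)·11.500²·sin(360°/16) = 404.88 mm²); the cylinder at (8.5, 15.5): section is a regular 16-gon, circumradius r=3.5 (area = (16/2)·3.500²·sin(360°/16) = 37.50 mm²); Merging all regions: the 2 present regions are separate (no shared area or edge), so areas and boundary lengths simply add and each stays a separate island — area = 442.38 mm²; (whole slice rotated 45° about Z — lengths, areas and connectivity unchanged). Overall, the cross-section has 2 separate islands. Net area = 442.38 mm².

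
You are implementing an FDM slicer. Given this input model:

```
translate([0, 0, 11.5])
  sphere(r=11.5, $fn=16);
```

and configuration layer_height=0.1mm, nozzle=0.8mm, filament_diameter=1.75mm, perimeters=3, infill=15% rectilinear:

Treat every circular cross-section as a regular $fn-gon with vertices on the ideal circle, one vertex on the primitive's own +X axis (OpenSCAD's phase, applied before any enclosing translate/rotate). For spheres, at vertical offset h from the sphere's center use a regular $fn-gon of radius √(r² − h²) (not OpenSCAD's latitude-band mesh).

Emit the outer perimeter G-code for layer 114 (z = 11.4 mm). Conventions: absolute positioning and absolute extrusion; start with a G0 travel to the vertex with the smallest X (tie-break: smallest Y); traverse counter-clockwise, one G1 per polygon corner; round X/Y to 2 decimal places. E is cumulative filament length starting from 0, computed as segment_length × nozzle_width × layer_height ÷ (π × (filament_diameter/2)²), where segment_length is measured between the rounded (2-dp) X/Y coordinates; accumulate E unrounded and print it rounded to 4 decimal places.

G0 X-11.50 Y0.00 Z11.40
G1 X-10.62 Y-4.40 E0.1492
G1 X-8.13 Y-8.13 E0.2984
G1 X-4.40 Y-10.62 E0.4476
G1 X0.00 Y-11.50 E0.5968
G1 X4.40 Y-10.62 E0.7461
G1 X8.13 Y-8.13 E0.8952
G1 X10.62 Y-4.40 E1.0444
G1 X11.50 Y0.00 E1.1936
G1 X10.62 Y4.40 E1.3429
G1 X8.13 Y8.13 E1.4920
G1 X4.40 Y10.62 E1.6412
G1 X0.00 Y11.50 E1.7904
G1 X-4.40 Y10.62 E1.9397
G1 X-8.13 Y8.13 E2.0888
G1 X-10.62 Y4.40 E2.2380
G1 X-11.50 Y0.00 E2.3872

At z = 11.4 mm: the sphere: section is a regular 16-gon, circumradius = √(r²−h²) = √(11.5²−0.1²) = 11.500. The outline is a single polygon with 16 vertices. Extrusion per mm of travel: 0.8 × 0.1 / (π × 0.875²) = 0.033260. Accumulating E over each segment gives final E = 2.3872.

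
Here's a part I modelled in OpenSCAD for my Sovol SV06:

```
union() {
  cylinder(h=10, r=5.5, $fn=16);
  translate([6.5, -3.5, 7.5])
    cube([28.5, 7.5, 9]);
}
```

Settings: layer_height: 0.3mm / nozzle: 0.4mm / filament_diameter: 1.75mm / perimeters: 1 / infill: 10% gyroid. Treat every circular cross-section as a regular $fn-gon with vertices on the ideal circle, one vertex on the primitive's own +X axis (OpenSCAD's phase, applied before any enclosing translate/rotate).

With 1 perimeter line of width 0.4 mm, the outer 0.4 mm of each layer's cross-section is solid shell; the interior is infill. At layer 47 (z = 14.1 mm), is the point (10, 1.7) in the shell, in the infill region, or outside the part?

infill

At z = 14.1 mm: the cylinder does not reach this height (z outside [0, 10]); the cube at (6.5, -3.5) is present — its section is the full 28.5×7.5 rectangle; Combining (union): only the 28.5×7.5 cube at (6.5, -3.5) is present, so the union is just that shape — 1 connected region. Overall, the cross-section is a single solid region. The nearest boundary edge runs (35.00, 4.00)→(6.50, 4.00); distance from the point to it = 2.30 mm. The point is inside the cross-section and 2.30 mm from the nearest boundary — more than the 0.4 mm shell width (1 × 0.4), so it's in the infill interior.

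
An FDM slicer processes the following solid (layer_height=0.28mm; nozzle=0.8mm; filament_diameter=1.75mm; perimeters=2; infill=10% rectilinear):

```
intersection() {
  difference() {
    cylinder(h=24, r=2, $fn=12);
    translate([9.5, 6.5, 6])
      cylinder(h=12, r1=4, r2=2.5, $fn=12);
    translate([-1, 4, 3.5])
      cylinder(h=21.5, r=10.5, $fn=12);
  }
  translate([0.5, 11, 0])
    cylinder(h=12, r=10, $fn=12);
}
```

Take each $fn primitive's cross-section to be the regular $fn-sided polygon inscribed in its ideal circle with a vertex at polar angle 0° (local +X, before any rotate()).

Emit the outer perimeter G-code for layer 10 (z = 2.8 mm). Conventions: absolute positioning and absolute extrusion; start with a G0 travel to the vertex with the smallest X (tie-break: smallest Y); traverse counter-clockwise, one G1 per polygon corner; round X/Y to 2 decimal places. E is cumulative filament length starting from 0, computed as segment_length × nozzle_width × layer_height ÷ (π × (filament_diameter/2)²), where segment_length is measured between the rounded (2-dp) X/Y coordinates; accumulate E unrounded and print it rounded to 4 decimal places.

G0 X-1.26 Y1.47 Z2.80
G1 X0.50 Y1.00 E0.1696
G1 X1.47 Y1.26 E0.2632
G1 X1.00 Y1.73 E0.3251
G1 X0.00 Y2.00 E0.4215
G1 X-1.00 Y1.73 E0.5180
G1 X-1.26 Y1.47 E0.5522

At z = 2.8 mm: the r=2 cylinder contributes a regular 12-gon of circumradius 2; the cone at (9.5, 6.5) does not reach this height (z outside [6, 18]); the cylinder at (-1, 4) is not intersected at this z (z outside [3.5, 25]); After the difference (first − rest): none of the subtracted shapes is present at this height, so the r=2 cylinder is unchanged — 1 connected region; the cylinder at (0.5, 11): section is a regular 12-gon, circumradius r=10; After intersecting: the r=10 cylinder at (0.5, 11) partially overlaps the result so far; clipping to the common part keeps 1.58 mm² — 1 connected region. The outline is a single polygon with 6 vertices. Extrusion per mm of travel: 0.8 × 0.28 / (π × 0.875²) = 0.093128. Accumulating E over each segment gives final E = 0.5522.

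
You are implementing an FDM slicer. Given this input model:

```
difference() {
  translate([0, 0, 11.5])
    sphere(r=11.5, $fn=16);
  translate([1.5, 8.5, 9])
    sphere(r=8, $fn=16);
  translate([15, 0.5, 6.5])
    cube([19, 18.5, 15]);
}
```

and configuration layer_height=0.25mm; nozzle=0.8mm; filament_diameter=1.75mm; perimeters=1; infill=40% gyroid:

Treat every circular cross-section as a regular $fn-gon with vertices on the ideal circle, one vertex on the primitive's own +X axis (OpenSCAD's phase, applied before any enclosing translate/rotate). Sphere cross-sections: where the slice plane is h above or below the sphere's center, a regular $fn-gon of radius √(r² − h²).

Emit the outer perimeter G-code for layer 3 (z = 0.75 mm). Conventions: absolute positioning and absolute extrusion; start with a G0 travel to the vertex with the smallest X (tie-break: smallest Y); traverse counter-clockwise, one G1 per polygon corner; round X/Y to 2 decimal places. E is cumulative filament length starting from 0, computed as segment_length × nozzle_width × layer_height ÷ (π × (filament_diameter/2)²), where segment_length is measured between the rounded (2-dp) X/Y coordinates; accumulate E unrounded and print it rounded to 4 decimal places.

G0 X-4.09 Y0.00 Z0.75
G1 X-3.77 Y-1.56 E0.1324
G1 X-2.89 Y-2.89 E0.2650
G1 X-1.56 Y-3.77 E0.3976
G1 X0.00 Y-4.09 E0.5300
G1 X1.56 Y-3.77 E0.6625
G1 X2.89 Y-2.89 E0.7951
G1 X3.77 Y-1.56 E0.9277
G1 X4.09 Y0.00 E1.0601
G1 X3.77 Y1.56 E1.1925
G1 X2.89 Y2.89 E1.3251
G1 X1.56 Y3.77 E1.4577
G1 X0.00 Y4.09 E1.5901
G1 X-1.56 Y3.77 E1.7225
G1 X-2.89 Y2.89 E1.8551
G1 X-3.77 Y1.56 E1.9878
G1 X-4.09 Y0.00 E2.1202

At z = 0.75 mm: the sphere: section is a regular 16-gon, circumradius = √(r²−h²) = √(11.5²−10.75²) = 4.085; the sphere at (1.5, 8.5) is not intersected at this z (|z−center|=8.250 > r=8); the cube at (15, 0.5) is not intersected at this z (z outside [6.5, 21.5]); Subtracting the remaining from the first: none of the subtracted shapes is present at this height, so the r=11.5 sphere is unchanged — 1 connected region. The outline is a single polygon with 16 vertices. Extrusion per mm of travel: 0.8 × 0.25 / (π × 0.875²) = 0.083150. Accumulating E over each segment gives final E = 2.1202.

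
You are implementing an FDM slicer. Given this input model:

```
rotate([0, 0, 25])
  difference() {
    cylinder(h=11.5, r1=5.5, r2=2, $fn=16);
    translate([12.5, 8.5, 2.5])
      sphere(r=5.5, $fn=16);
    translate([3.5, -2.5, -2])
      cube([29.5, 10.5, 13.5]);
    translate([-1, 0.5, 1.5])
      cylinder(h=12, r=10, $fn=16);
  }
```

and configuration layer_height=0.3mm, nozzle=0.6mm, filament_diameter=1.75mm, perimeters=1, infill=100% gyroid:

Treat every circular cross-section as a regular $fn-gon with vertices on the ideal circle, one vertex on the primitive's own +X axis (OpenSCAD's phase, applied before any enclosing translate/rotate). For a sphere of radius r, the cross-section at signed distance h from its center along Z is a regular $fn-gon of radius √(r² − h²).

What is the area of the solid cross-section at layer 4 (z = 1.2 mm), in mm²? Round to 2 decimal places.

At z = 1.2 mm: the cone (r1=5.5→r2=2) has section circumradius 5.135 here — a regular 16-gon (area = (16/2)·5.135²·sin(360°/16) = 80.72 mm²); the sphere at (12.5, 8.5): section is a regular 16-gon, circumradius = √(r²−h²) = √(5.5²−1.3²) = 5.344 (area = (16/2)·5.344²·sin(360°/16) = 87.44 mm²); the cube at (3.5, -2.5) is present — its section is the full 29.5×10.5 rectangle (area 309.75 mm²); the cylinder at (-1, 0.5) is not intersected at this z (z outside [1.5, 13.5]); Taking the first minus the rest: starting from the cone (80.72 mm²), the r=5.5 sphere at (12.5, 8.5) misses the remaining region (no effect); the 29.5×10.5 cube at (3.5, -2.5) partially overlaps it — only the 7.38 mm² overlap (of its 309.75 mm²) is removed, clipping the outline — area = 73.34 mm²; (whole slice rotated 25° about Z — lengths, areas and connectivity unchanged). Overall, the cross-section is a single solid region. Net area = 73.34 mm².

73.34 mm²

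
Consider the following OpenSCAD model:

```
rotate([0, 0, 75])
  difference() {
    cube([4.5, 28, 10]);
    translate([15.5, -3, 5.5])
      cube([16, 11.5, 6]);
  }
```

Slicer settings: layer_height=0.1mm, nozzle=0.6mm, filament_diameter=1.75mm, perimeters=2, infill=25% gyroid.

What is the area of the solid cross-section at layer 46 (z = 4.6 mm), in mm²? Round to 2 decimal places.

126.00 mm²

At z = 4.6 mm: the 4.5×28 cube contributes its full rectangle (area 126.00 mm²); the cube at (15.5, -3) does not reach this height (z outside [5.5, 11.5]); After the difference (first − rest): none of the subtracted shapes is present at this height, so the 4.5×28 cube is unchanged — area = 126.00 mm²; (rotated 75° about Z; rotation is an isometry so areas/perimeters/island counts are preserved). Overall, the cross-section is a single solid region. Net area = 126.00 mm².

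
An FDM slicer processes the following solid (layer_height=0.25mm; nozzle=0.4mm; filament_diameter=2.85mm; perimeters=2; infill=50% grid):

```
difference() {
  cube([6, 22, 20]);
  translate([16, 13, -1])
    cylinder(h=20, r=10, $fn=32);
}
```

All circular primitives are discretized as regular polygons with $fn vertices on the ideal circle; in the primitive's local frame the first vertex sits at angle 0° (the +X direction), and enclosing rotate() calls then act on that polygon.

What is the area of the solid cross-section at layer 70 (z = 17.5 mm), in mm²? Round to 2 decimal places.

At z = 17.5 mm: the cube (footprint 6×22) is included at this height (area 132.00 mm²); the r=10 cylinder at (16, 13) gives a regular 32-gon of circumradius 10 (constant along its height) (area = (32/2)·10.000²·sin(360°/32) = 312.14 mm²); After the difference (first − rest): starting from the 6×22 cube (132.00 mm²), the r=10 cylinder at (16, 13) misses the remaining region (no effect) — area = 132.00 mm². Overall, the cross-section is a single solid region. Net area = 132.00 mm².

132.00 mm²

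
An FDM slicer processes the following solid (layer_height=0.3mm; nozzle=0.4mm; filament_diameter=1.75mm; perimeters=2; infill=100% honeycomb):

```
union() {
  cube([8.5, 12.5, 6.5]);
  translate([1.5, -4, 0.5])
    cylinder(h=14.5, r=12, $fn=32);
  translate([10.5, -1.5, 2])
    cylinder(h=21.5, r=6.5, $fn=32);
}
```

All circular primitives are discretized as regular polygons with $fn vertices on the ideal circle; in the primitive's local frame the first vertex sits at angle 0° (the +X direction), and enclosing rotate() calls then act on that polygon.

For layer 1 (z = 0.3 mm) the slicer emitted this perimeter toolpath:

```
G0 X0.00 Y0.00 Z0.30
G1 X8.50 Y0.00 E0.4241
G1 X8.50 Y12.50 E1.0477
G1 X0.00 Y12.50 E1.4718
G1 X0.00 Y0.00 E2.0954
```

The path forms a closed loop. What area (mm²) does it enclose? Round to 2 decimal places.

106.25 mm²

Apply the shoelace formula to the sequence of (X, Y) vertices; enclosed area = 106.25 mm².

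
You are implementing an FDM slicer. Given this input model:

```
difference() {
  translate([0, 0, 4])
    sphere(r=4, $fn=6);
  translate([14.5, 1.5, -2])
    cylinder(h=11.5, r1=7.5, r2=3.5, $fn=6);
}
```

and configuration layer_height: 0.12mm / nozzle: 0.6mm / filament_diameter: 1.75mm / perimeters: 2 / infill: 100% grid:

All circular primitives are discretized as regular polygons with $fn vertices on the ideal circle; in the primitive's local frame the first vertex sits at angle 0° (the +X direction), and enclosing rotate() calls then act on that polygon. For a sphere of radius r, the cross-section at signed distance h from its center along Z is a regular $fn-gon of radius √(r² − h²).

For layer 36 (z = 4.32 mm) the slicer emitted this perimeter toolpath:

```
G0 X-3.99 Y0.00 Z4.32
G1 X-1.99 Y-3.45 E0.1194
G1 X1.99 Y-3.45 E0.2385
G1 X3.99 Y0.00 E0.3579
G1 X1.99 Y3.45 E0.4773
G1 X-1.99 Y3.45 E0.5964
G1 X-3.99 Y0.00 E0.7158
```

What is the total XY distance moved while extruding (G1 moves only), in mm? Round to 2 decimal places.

23.91 mm

Sum the Euclidean lengths of each G1 segment: total = 23.91 mm.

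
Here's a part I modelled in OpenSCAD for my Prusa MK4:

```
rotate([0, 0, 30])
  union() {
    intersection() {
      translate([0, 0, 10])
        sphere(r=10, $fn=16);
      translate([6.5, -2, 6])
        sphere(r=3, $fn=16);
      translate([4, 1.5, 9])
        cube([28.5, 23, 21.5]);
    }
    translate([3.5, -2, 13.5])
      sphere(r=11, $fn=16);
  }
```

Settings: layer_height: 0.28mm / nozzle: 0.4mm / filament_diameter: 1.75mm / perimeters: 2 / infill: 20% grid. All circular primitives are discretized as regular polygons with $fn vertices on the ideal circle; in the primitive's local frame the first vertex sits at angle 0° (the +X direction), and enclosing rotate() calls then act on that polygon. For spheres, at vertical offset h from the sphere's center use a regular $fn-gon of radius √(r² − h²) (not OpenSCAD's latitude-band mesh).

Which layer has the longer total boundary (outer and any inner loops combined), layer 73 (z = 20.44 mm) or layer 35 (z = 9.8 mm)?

Layer 73 (z = 20.44): the sphere is absent (|z−center|=10.440 > r=10); the sphere at (6.5, -2) is not intersected at this z (|z−center|=14.440 > r=3); the cube at (4, 1.5) is present — its section is the full 28.5×23 rectangle (perimeter 103.00 mm); After intersecting: at least one operand is absent at this height, so nothing remains; the r=11 sphere at (3.5, -2) contributes a regular 16-gon of circumradius √(11²−6.94²) = 8.534 (perimeter = 2·16·8.534·sin(180°/16) = 53.28 mm); Taking the union: only the r=11 sphere at (3.5, -2) is present, so the union is just that shape — boundary = 53.28 mm; (whole slice rotated 30° about Z — lengths, areas and connectivity unchanged). So its perimeter = 53.28 mm. Layer 35 (z = 9.8): the sphere: section is a regular 16-gon, circumradius = √(r²−h²) = √(10²−0.2²) = 9.998 (perimeter = 2·16·9.998·sin(180°/16) = 62.42 mm); the sphere at (6.5, -2) is not intersected at this z (|z−center|=3.800 > r=3); the cube at (4, 1.5) (footprint 28.5×23) is included at this height (perimeter 103.00 mm); Keeping only the common overlap: at least one operand is absent at this height, so nothing remains; the sphere at (3.5, -2): section is a regular 16-gon, circumradius = √(r²−h²) = √(11²−3.7²) = 10.359 (perimeter = 2·16·10.359·sin(180°/16) = 64.67 mm); Taking the union: only the r=11 sphere at (3.5, -2) is present, so the union is just that shape — boundary = 64.67 mm; (whole slice rotated 30° about Z — lengths, areas and connectivity unchanged). So its perimeter = 64.67 mm. Layer 35 is larger (64.67 vs 53.28 mm).

layer 35 (z = 9.8 mm)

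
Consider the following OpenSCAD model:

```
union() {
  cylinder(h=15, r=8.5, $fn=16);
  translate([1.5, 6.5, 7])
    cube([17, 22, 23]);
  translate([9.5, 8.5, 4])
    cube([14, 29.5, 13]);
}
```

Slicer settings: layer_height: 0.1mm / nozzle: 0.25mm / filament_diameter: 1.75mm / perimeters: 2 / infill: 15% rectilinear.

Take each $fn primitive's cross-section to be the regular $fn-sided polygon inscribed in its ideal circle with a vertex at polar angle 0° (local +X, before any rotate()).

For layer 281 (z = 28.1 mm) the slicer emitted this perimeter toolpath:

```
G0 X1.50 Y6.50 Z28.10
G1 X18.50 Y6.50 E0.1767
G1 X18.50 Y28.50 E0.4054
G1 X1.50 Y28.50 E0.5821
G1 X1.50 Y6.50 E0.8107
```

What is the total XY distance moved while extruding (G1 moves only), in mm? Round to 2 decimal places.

Sum the Euclidean lengths of each G1 segment: total = 78.00 mm.

78.00 mm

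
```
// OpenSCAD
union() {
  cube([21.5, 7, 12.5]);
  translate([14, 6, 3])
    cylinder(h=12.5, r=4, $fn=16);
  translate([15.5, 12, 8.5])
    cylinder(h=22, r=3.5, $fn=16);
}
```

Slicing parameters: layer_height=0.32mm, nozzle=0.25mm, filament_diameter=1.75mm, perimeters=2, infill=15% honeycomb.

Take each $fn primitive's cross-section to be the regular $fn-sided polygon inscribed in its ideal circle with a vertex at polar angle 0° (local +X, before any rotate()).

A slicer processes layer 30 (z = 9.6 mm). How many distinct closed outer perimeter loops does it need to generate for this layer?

At z = 9.6 mm: the 21.5×7 cube contributes its full rectangle; the r=4 cylinder at (14, 6) contributes a regular 16-gon of circumradius 4; the r=3.5 cylinder at (15.5, 12) contributes a regular 16-gon of circumradius 3.5; Taking the union: the regions partially overlap (shared area 35.65 mm²), so overlapping operands fuse into one piece — 1 connected region. The result has 1 disconnected region.

1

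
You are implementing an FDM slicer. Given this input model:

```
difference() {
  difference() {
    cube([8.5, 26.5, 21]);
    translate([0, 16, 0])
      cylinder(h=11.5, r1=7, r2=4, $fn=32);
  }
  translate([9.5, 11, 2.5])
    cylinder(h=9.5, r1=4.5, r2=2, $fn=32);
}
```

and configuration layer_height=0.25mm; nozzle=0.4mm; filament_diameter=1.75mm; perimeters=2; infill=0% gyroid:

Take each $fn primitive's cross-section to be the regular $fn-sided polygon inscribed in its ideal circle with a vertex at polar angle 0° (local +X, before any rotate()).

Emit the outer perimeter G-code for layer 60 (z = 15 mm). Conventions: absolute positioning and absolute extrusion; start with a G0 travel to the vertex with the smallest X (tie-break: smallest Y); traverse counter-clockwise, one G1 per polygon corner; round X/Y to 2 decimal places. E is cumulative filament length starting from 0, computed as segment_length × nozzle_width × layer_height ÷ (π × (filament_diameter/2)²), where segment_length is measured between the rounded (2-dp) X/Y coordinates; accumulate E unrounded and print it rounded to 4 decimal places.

G0 X0.00 Y0.00 Z15.00
G1 X8.50 Y0.00 E0.3534
G1 X8.50 Y26.50 E1.4551
G1 X0.00 Y26.50 E1.8085
G1 X0.00 Y0.00 E2.9103

At z = 15 mm: the 8.5×26.5 cube contributes its full rectangle; the cone at (0, 16) is not intersected at this z (z outside [0, 11.5]); Taking the first minus the rest: none of the subtracted shapes is present at this height, so the 8.5×26.5 cube is unchanged — 1 connected region; the cone at (9.5, 11) does not reach this height (z outside [2.5, 12]); Taking the first minus the rest: none of the subtracted shapes is present at this height, so that combined region is unchanged — 1 connected region. The outline is a single polygon with 4 vertices. Extrusion per mm of travel: 0.4 × 0.25 / (π × 0.875²) = 0.041575. Accumulating E over each segment gives final E = 2.9103.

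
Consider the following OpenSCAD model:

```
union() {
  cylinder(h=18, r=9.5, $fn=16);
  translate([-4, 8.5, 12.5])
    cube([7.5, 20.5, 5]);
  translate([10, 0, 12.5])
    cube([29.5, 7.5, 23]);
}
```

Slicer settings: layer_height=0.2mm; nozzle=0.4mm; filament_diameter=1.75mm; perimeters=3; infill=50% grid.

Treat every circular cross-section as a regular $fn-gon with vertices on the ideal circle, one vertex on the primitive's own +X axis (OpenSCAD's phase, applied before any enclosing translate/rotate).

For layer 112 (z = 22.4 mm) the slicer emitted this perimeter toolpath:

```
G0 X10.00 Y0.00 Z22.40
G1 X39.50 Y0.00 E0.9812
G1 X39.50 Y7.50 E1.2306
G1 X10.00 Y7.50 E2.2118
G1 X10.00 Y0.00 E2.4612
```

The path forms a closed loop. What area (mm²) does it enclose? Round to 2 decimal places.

Apply the shoelace formula to the sequence of (X, Y) vertices; enclosed area = 221.25 mm².

221.25 mm²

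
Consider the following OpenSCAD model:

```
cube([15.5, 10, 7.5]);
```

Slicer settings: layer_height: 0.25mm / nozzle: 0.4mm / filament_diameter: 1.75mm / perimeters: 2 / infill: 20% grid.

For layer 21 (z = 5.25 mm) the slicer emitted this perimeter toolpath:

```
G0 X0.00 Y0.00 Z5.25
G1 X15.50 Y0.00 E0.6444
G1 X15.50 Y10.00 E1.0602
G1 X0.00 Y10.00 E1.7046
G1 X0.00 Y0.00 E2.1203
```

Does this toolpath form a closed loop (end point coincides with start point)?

yes

Start point (G0): (0.00, 0.00). End point (last G1): the path returns to the start — closed.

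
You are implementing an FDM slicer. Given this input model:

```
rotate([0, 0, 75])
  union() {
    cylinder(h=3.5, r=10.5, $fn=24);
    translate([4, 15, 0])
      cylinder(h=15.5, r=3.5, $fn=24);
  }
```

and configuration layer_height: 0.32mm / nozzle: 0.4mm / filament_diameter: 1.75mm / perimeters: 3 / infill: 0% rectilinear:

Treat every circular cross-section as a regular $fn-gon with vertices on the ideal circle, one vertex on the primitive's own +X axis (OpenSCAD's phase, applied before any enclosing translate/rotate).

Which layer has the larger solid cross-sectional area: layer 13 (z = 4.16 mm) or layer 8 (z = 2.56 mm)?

layer 8 (z = 2.56 mm)

Layer 13 (z = 4.16): the cylinder is not intersected at this z (z outside [0, 3.5]); the r=3.5 cylinder at (4, 15) contributes a regular 24-gon of circumradius 3.5 (area = (24/2)·3.500²·sin(360°/24) = 38.05 mm²); Merging all regions: only the r=3.5 cylinder at (4, 15) is present, so the union is just that shape — area = 38.05 mm²; (rotated 75° about Z; rotation is an isometry so areas/perimeters/island counts are preserved). So its area = 38.05 mm². Layer 8 (z = 2.56): the cylinder: section is a regular 24-gon, circumradius r=10.5 (area = (24/2)·10.500²·sin(360°/24) = 342.42 mm²); the r=3.5 cylinder at (4, 15) contributes a regular 24-gon of circumradius 3.5 (area = (24/2)·3.500²·sin(360°/24) = 38.05 mm²); Merging all regions: the 2 present regions are separate (no shared area or edge), so areas and boundary lengths simply add and each stays a separate island — area = 380.46 mm²; (rotated 75° about Z; rotation is an isometry so areas/perimeters/island counts are preserved). So its area = 380.46 mm². Layer 8 is larger (380.46 vs 38.05 mm²).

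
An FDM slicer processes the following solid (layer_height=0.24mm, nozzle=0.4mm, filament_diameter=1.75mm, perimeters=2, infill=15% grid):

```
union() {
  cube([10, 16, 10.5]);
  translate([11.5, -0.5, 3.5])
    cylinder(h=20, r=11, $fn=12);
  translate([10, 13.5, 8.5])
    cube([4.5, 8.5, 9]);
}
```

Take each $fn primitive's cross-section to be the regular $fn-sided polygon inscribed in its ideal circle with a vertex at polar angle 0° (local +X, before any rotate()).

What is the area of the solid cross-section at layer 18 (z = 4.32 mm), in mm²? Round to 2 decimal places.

453.17 mm²

At z = 4.32 mm: the cube (footprint 10×16) is included at this height (area 160.00 mm²); the cylinder at (11.5, -0.5): section is a regular 12-gon, circumradius r=11 (area = (12/2)·11.000²·sin(360°/12) = 363.00 mm²); the cube at (10, 13.5) does not reach this height (z outside [8.5, 17.5]); Taking the union: the regions partially overlap — summed areas 523.00 mm² minus the doubly-counted overlap 69.83 mm² gives 453.17 mm² — area = 453.17 mm². Overall, the cross-section is a single solid region. Net area = 453.17 mm².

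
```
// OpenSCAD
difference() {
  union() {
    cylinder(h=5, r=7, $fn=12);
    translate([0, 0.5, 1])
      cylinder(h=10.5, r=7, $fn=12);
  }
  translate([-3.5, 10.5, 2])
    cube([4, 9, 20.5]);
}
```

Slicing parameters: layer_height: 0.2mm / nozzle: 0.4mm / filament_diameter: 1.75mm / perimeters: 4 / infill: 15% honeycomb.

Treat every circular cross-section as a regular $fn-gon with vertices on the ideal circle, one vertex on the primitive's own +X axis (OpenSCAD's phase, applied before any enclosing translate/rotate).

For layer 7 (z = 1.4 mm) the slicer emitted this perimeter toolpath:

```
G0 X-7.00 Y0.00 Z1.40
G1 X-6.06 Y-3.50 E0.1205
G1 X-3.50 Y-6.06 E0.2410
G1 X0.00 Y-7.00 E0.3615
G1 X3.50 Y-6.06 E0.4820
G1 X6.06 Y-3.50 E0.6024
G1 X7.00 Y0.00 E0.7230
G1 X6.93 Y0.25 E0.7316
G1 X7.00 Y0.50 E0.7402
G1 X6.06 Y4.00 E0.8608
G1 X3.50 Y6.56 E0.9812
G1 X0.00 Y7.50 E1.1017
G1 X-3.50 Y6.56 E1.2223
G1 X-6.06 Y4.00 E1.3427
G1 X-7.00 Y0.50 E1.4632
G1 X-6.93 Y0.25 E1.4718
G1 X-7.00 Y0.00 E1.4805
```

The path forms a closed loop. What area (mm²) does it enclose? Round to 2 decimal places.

Apply the shoelace formula to the sequence of (X, Y) vertices; enclosed area = 153.91 mm².

153.91 mm²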